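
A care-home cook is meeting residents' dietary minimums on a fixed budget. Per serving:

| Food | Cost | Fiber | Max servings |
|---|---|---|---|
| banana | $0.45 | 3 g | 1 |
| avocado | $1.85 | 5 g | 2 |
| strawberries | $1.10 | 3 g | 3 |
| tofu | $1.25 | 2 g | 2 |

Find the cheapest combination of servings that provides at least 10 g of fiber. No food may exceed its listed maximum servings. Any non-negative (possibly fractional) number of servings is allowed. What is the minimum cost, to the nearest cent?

$3.02

Cost per g of fiber: banana $0.1500, strawberries $0.3667, avocado $0.3700, tofu $0.6250.
Take 1 serving of banana: +3.0 g fiber for $0.45 (total $0.45, still need 7.0 g).
Take 2.333 servings of strawberries: +7.0 g fiber for $2.57 (total $3.02, still need 0.0 g).
Greedy by cheapest-per-g is optimal for a single linear constraint, so the minimum cost is $3.02.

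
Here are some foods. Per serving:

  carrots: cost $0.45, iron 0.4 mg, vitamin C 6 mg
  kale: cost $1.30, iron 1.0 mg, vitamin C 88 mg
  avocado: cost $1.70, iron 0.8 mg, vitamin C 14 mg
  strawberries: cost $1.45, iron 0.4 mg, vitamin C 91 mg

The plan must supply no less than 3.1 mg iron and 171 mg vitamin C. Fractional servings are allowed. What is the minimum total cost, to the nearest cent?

Minimising a linear cost over {iron ≥ 3.1, vitamin C ≥ 171, servings ≥ 0} — the optimum is at a vertex, using one or two foods.
carrots only: max(3.1/0.4, 171/6) = 28.5 servings → $12.82.
kale only: max(3.1/1.0, 171/88) = 3.1 servings → $4.03.
avocado only: max(3.1/0.8, 171/14) = 12.21 servings → $20.76.
strawberries only: max(3.1/0.4, 171/91) = 7.75 servings → $11.24.
carrots + kale with both tight: 3.486 servings and 1.705 servings → $3.79.
carrots + avocado: the both-tight solution has a negative serving — not a feasible corner.
carrots + strawberries with both tight: 6.285 servings and 1.465 servings → $4.95.
kale + avocado with both tight: 1.656 servings and 1.805 servings → $5.22.
kale + strawberries: the both-tight solution has a negative serving — not a feasible corner.
avocado + strawberries with both tight: 3.18 servings and 1.39 servings → $7.42.
Cheapest feasible corner: $3.79.

$3.79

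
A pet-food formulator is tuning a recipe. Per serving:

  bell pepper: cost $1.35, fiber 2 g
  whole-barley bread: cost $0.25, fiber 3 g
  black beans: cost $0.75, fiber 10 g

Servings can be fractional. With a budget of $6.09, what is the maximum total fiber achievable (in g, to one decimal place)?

81.2 g

Fiber per dollar: black beans 13.33, whole-barley bread 12, bell pepper 1.481.
With no serving limits, spend the whole cost allowance on black beans: $6.09 / $0.75 × 10 g = 81.2 g.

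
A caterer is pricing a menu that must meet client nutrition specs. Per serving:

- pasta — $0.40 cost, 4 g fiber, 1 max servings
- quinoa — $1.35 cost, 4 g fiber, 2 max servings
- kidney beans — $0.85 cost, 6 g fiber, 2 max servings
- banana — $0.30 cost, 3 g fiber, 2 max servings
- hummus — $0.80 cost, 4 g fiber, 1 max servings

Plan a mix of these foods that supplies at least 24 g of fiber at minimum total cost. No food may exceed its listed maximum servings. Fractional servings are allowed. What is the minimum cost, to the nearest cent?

$3.10

Cost per g of fiber: pasta $0.1000, banana $0.1000, kidney beans $0.1417, hummus $0.2000, quinoa $0.3375.
Take 1 serving of pasta: +4.0 g fiber for $0.40 (total $0.40, still need 20.0 g).
Take 2 servings of banana: +6.0 g fiber for $0.60 (total $1.00, still need 14.0 g).
Take 2 servings of kidney beans: +12.0 g fiber for $1.70 (total $2.70, still need 2.0 g).
Take 0.5 servings of hummus: +2.0 g fiber for $0.40 (total $3.10, still need 0.0 g).
Greedy by cheapest-per-g is optimal for a single linear constraint, so the minimum cost is $3.10.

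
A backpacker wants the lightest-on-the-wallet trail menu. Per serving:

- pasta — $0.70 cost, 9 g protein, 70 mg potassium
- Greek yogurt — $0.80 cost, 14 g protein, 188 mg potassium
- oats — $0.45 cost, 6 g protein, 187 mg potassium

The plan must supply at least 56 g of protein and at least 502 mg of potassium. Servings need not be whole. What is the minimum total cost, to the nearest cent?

Check every corner: each single food scaled to meet both minima, and each pair solved so both constraints bind.
pasta only: max(56/9, 502/70) = 7.171 servings → $5.02.
Greek yogurt only: max(56/14, 502/188) = 4 servings → $3.20.
oats only: max(56/6, 502/187) = 9.333 servings → $4.20.
pasta + Greek yogurt with both tight: 4.916 servings and 0.8399 servings → $4.11.
pasta + oats with both tight: 5.907 servings and 0.4735 servings → $4.35.
Greek yogurt + oats: the both-tight solution has a negative serving — not a feasible corner.
The minimum over all feasible corners is $3.20.

$3.20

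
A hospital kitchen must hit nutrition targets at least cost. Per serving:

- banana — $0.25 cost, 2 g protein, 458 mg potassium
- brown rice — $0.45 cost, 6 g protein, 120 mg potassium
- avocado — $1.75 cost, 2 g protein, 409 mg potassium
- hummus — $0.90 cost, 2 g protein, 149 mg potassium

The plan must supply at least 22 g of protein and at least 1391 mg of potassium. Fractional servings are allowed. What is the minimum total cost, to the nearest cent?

$1.88

With two linear requirements the optimum uses one or two foods; enumerate the corners.
banana only: max(22/2, 1391/458) = 11 servings → $2.75.
brown rice only: max(22/6, 1391/120) = 11.59 servings → $5.22.
avocado only: max(22/2, 1391/409) = 11 servings → $19.25.
hummus only: max(22/2, 1391/149) = 11 servings → $9.90.
banana + brown rice with both tight: 2.275 servings and 2.908 servings → $1.88.
banana + avocado: the both-tight solution has a negative serving — not a feasible corner.
banana + hummus: the both-tight solution has a negative serving — not a feasible corner.
brown rice + avocado with both tight: 2.808 servings and 2.577 servings → $5.77.
brown rice + hummus with both tight: 0.7584 servings and 8.725 servings → $8.19.
avocado + hummus: the both-tight solution has a negative serving — not a feasible corner.
Cheapest feasible corner: $1.88.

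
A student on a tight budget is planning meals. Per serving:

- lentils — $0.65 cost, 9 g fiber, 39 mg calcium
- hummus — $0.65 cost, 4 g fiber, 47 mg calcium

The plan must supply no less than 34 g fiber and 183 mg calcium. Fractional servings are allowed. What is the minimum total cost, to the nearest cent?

$2.89

Compare the cost at each extreme point of the feasible region.
lentils only: max(34/9, 183/39) = 4.692 servings → $3.05.
hummus only: max(34/4, 183/47) = 8.5 servings → $5.53.
lentils + hummus with both tight: 3.243 servings and 1.202 servings → $2.89.
So the least-cost plan costs $2.89.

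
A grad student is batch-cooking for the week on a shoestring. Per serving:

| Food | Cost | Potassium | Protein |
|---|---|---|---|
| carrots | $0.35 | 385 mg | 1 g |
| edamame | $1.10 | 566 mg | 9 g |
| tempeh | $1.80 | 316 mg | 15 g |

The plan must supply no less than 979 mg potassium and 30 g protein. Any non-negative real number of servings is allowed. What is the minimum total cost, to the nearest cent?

$3.62

At the optimum either one food covers both requirements or two foods hit both targets exactly; no other combination can be cheaper.
carrots only: max(979/385, 30/1) = 30 servings → $10.50.
edamame only: max(979/566, 30/9) = 3.333 servings → $3.67.
tempeh only: max(979/316, 30/15) = 3.098 servings → $5.58.
carrots + edamame: intersection lies outside the first quadrant.
carrots + tempeh with both tight: 0.9535 servings and 1.936 servings → $3.82.
edamame + tempeh with both tight: 0.9219 servings and 1.447 servings → $3.62.
The minimum over all feasible corners is $3.62.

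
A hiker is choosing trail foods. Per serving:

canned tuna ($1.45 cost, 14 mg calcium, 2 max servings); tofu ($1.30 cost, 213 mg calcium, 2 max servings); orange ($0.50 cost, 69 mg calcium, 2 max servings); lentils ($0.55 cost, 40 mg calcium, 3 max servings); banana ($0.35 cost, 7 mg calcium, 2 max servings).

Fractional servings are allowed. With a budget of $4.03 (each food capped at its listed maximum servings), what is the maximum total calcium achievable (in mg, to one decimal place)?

Calcium per dollar: tofu 163.8, orange 138, lentils 72.73, banana 20, canned tuna 9.655.
Take 2 servings of tofu: spends $2.60, +426.0 mg calcium (running total 426.0 mg).
Take 2 servings of orange: spends $1.00, +138.0 mg calcium (running total 564.0 mg).
Take 0.7818 servings of lentils: spends $0.43, +31.3 mg calcium (running total 595.3 mg).
Greedy by best ratio exhausts the cost allowance optimally: 595.3 mg.

595.3 mg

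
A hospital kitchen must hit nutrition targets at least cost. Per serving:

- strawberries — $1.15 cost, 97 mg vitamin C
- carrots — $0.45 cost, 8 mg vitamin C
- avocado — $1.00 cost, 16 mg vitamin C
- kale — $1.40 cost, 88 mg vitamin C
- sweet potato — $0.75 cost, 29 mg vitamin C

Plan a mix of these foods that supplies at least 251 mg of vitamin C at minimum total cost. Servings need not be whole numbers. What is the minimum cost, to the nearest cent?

Cost per mg of vitamin C: strawberries $0.0119, kale $0.0159, sweet potato $0.0259, carrots $0.0563, avocado $0.0625.
With no serving limits, use only strawberries: 251 mg / 97 mg = 2.588 servings × $1.15 = $2.98.

$2.98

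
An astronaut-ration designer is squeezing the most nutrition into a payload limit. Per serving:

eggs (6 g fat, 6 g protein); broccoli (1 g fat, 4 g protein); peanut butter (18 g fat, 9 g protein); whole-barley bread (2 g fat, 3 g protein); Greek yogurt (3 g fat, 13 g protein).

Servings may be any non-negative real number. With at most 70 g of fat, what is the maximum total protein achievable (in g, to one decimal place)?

303.3 g

Protein per g fat: Greek yogurt 4.333, broccoli 4, whole-barley bread 1.5, eggs 1, peanut butter 0.5.
With no serving limits, spend the whole fat allowance on Greek yogurt: 70 g / 3 g × 13 g = 303.3 g.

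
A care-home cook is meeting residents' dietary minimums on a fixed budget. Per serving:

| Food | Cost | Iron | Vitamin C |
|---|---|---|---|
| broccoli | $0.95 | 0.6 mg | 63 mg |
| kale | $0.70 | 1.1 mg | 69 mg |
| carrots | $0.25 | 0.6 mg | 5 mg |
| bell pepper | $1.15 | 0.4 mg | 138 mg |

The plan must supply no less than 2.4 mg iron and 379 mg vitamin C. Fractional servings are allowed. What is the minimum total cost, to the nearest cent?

An LP optimum is at a vertex; with two nutrient constraints at most two foods are used. Check each candidate.
broccoli only: max(2.4/0.6, 379/63) = 6.016 servings → $5.72.
kale only: max(2.4/1.1, 379/69) = 5.493 servings → $3.84.
carrots only: max(2.4/0.6, 379/5) = 75.8 servings → $18.95.
bell pepper only: max(2.4/0.4, 379/138) = 6 servings → $6.90.
broccoli + kale with both targets exact would need a negative amount; discard.
broccoli + carrots: the both-tight solution has a negative serving — not a feasible corner.
broccoli + bell pepper with both tight: 3.118 servings and 1.323 servings → $4.48.
kale + carrots: intersection lies outside the first quadrant.
kale + bell pepper with both tight: 1.446 servings and 2.023 servings → $3.34.
carrots + bell pepper with both tight: 2.223 servings and 2.666 servings → $3.62.
The minimum over all feasible corners is $3.34.

$3.34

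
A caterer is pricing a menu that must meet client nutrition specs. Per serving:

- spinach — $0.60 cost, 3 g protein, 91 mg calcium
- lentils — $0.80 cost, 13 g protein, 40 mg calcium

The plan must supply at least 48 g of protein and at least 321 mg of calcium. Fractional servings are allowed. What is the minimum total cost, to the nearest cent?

At the optimum either one food covers both requirements or two foods hit both targets exactly; no other combination can be cheaper.
spinach only: max(48/3, 321/91) = 16 servings → $9.60.
lentils only: max(48/13, 321/40) = 8.025 servings → $6.42.
spinach + lentils with both tight: 2.119 servings and 3.203 servings → $3.83.
Cheapest feasible corner: $3.83.

$3.83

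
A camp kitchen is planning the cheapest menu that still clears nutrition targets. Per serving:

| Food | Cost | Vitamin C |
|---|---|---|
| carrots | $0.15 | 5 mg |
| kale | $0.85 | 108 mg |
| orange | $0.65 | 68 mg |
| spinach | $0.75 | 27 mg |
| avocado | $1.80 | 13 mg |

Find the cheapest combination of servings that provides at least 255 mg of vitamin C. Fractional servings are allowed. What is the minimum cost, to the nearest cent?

Cost per mg of vitamin C: kale $0.0079, orange $0.0096, spinach $0.0278, carrots $0.0300, avocado $0.1385.
With no serving limits, use only kale: 255 mg / 108 mg = 2.361 servings × $0.85 = $2.01.

$2.01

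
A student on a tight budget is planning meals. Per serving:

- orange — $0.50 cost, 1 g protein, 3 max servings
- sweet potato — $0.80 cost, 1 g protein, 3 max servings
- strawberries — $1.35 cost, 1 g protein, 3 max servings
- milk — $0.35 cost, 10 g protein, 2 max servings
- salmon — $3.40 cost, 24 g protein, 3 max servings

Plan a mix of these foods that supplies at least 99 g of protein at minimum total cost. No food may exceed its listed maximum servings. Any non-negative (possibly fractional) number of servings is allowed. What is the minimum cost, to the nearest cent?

Cost per g of protein: milk $0.0350, salmon $0.1417, orange $0.5000, sweet potato $0.8000, strawberries $1.3500.
Take 2 servings of milk: +20.0 g protein for $0.70 (total $0.70, still need 79.0 g).
Take 3 servings of salmon: +72.0 g protein for $10.20 (total $10.90, still need 7.0 g).
Take 3 servings of orange: +3.0 g protein for $1.50 (total $12.40, still need 4.0 g).
Take 3 servings of sweet potato: +3.0 g protein for $2.40 (total $14.80, still need 1.0 g).
Take 1 serving of strawberries: +1.0 g protein for $1.35 (total $16.15, still need 0.0 g).
Greedy by cheapest-per-g is optimal for a single linear constraint, so the minimum cost is $16.15.

$16.15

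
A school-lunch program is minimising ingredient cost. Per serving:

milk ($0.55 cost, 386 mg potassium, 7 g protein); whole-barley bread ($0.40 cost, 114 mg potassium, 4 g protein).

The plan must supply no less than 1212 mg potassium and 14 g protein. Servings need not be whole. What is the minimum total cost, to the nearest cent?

A basic optimal solution has at most two foods positive. Try each food alone and each pair with both targets met exactly.
milk only: max(1212/386, 14/7) = 3.14 servings → $1.73.
whole-barley bread only: max(1212/114, 14/4) = 10.63 servings → $4.25.
milk + whole-barley bread: the both-tight solution has a negative serving — not a feasible corner.
The minimum over all feasible corners is $1.73.

$1.73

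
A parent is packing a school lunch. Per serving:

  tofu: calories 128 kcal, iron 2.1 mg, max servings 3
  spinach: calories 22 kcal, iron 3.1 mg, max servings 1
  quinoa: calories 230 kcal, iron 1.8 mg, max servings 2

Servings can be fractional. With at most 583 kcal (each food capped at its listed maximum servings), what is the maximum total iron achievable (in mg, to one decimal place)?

Iron per kcal: spinach 0.1409, tofu 0.01641, quinoa 0.007826.
Take 1 serving of spinach: uses 22 kcal, +3.1 mg iron (running total 3.1 mg).
Take 3 servings of tofu: uses 384 kcal, +6.3 mg iron (running total 9.4 mg).
Take 0.7696 servings of quinoa: uses 177 kcal, +1.4 mg iron (running total 10.8 mg).
Filling greedily by iron-per-kcal is optimal for one linear limit, giving 10.8 mg.

10.8 mg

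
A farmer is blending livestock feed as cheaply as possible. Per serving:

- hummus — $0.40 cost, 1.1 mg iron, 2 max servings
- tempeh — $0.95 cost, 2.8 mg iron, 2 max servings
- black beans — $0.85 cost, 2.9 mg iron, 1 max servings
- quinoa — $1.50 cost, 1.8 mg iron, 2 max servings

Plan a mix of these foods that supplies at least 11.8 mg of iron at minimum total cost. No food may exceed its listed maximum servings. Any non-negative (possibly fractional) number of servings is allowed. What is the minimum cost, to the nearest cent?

$4.47

Cost per mg of iron: black beans $0.2931, tempeh $0.3393, hummus $0.3636, quinoa $0.8333.
Take 1 serving of black beans: +2.9 mg iron for $0.85 (total $0.85, still need 8.9 mg).
Take 2 servings of tempeh: +5.6 mg iron for $1.90 (total $2.75, still need 3.3 mg).
Take 2 servings of hummus: +2.2 mg iron for $0.80 (total $3.55, still need 1.1 mg).
Take 0.6111 servings of quinoa: +1.1 mg iron for $0.92 (total $4.47, still need 0.0 mg).
Greedy by cheapest-per-mg is optimal for a single linear constraint, so the minimum cost is $4.47.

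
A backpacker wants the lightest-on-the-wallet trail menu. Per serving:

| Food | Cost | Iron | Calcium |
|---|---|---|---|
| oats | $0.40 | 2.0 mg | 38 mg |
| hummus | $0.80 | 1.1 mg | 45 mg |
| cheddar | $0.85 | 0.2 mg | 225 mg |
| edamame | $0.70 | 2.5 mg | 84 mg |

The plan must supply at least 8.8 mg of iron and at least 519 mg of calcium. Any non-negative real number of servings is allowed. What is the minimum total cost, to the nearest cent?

Two binding constraints pin down two serving amounts, so the optimal mix uses at most two foods. The candidates are each food alone (scaled to the tighter of iron/calcium) and each pair with both constraints tight.
oats only: max(8.8/2.0, 519/38) = 13.66 servings → $5.46.
hummus only: max(8.8/1.1, 519/45) = 11.53 servings → $9.23.
cheddar only: max(8.8/0.2, 519/225) = 44 servings → $37.40.
edamame only: max(8.8/2.5, 519/84) = 6.179 servings → $4.33.
oats + hummus: intersection lies outside the first quadrant.
oats + cheddar with both tight: 4.241 servings and 1.59 servings → $3.05.
oats + edamame with both targets exact would need a negative amount; discard.
hummus + cheddar with both tight: 7.867 servings and 0.7333 servings → $6.92.
hummus + edamame with both targets exact would need a negative amount; discard.
cheddar + edamame with both tight: 1.023 servings and 3.438 servings → $3.28.
So the least-cost plan costs $3.05.

$3.05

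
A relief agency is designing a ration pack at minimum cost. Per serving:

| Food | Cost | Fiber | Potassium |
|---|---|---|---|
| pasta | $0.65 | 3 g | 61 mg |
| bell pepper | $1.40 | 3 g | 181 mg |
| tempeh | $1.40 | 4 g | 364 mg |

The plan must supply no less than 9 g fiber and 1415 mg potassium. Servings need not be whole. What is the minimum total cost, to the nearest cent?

Minimising a linear cost over {fiber ≥ 9, potassium ≥ 1415, servings ≥ 0} — the optimum is at a vertex, using one or two foods.
pasta only: max(9/3, 1415/61) = 23.2 servings → $15.08.
bell pepper only: max(9/3, 1415/181) = 7.818 servings → $10.94.
tempeh only: max(9/4, 1415/364) = 3.887 servings → $5.44.
pasta + bell pepper: intersection lies outside the first quadrant.
pasta + tempeh with both targets exact would need a negative amount; discard.
bell pepper + tempeh with both targets exact would need a negative amount; discard.
The minimum over all feasible corners is $5.44.

$5.44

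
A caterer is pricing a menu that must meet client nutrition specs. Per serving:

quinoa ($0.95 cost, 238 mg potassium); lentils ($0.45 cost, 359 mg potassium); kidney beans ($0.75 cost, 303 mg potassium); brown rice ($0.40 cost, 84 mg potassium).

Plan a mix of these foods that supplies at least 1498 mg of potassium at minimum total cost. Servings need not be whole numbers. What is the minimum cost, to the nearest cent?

$1.88

Cost per mg of potassium: lentils $0.0013, kidney beans $0.0025, quinoa $0.0040, brown rice $0.0048.
With no serving limits, use only lentils: 1498 mg / 359 mg = 4.173 servings × $0.45 = $1.88.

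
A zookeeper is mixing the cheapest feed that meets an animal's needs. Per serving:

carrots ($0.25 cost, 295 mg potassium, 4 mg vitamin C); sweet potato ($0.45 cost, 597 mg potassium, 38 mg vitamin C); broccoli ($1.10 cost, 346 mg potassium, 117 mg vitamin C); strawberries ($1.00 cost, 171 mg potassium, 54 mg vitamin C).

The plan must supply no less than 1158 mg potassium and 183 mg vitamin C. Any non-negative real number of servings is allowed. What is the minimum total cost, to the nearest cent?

$1.84

Compare the cost at each extreme point of the feasible region.
carrots only: max(1158/295, 183/4) = 45.75 servings → $11.44.
sweet potato only: max(1158/597, 183/38) = 4.816 servings → $2.17.
broccoli only: max(1158/346, 183/117) = 3.347 servings → $3.68.
strawberries only: max(1158/171, 183/54) = 6.772 servings → $6.77.
carrots + sweet potato: intersection lies outside the first quadrant.
carrots + broccoli with both tight: 2.178 servings and 1.49 servings → $2.18.
carrots + strawberries with both tight: 2.049 servings and 3.237 servings → $3.75.
sweet potato + broccoli with both tight: 1.273 servings and 1.151 servings → $1.84.
sweet potato + strawberries with both tight: 1.214 servings and 2.535 servings → $3.08.
broccoli + strawberries: intersection lies outside the first quadrant.
Cheapest feasible corner: $1.84.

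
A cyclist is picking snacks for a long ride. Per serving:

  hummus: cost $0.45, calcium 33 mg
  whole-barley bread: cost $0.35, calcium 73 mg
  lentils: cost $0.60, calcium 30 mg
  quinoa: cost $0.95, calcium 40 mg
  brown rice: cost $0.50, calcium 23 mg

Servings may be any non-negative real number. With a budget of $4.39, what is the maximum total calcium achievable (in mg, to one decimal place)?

915.6 mg

Calcium per dollar: whole-barley bread 208.6, hummus 73.33, lentils 50, brown rice 46, quinoa 42.11.
With no serving limits, spend the whole cost allowance on whole-barley bread: $4.39 / $0.35 × 73 mg = 915.6 mg.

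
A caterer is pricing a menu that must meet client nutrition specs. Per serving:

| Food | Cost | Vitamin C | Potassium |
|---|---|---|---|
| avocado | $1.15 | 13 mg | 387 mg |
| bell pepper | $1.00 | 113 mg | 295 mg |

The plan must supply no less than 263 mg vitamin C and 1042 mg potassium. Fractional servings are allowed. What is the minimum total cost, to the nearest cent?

With two linear requirements the optimum uses one or two foods; enumerate the corners.
avocado only: max(263/13, 1042/387) = 20.23 servings → $23.27.
bell pepper only: max(263/113, 1042/295) = 3.532 servings → $3.53.
avocado + bell pepper with both tight: 1.007 servings and 2.212 servings → $3.37.
The minimum over all feasible corners is $3.37.

$3.37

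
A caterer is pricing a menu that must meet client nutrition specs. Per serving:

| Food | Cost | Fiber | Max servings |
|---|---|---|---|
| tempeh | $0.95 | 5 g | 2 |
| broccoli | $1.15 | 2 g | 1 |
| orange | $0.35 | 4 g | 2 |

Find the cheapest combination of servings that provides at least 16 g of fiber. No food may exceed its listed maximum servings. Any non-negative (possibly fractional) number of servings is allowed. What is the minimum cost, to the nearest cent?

$2.22

Cost per g of fiber: orange $0.0875, tempeh $0.1900, broccoli $0.5750.
Take 2 servings of orange: +8.0 g fiber for $0.70 (total $0.70, still need 8.0 g).
Take 1.6 servings of tempeh: +8.0 g fiber for $1.52 (total $2.22, still need 0.0 g).
Filling from the cheapest source first is optimal under one linear minimum: $2.22.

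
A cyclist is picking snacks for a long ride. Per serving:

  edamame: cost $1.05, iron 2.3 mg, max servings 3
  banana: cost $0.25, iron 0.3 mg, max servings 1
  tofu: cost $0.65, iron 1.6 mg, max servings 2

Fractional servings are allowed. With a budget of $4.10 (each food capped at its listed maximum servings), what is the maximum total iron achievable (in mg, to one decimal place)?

Iron per dollar: tofu 2.462, edamame 2.19, banana 1.2.
Take 2 servings of tofu: spends $1.30, +3.2 mg iron (running total 3.2 mg).
Take 2.667 servings of edamame: spends $2.80, +6.1 mg iron (running total 9.3 mg).
Filling greedily by iron-per-dollar is optimal for one linear limit, giving 9.3 mg.

9.3 mg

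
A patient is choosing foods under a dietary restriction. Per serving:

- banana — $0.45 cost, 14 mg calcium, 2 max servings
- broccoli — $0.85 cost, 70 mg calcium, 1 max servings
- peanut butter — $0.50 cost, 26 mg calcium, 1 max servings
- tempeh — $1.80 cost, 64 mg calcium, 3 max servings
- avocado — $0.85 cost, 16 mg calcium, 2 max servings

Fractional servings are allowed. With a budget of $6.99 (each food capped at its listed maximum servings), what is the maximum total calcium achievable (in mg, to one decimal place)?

295.5 mg

Calcium per dollar: broccoli 82.35, peanut butter 52, tempeh 35.56, banana 31.11, avocado 18.82.
Take 1 serving of broccoli: spends $0.85, +70.0 mg calcium (running total 70.0 mg).
Take 1 serving of peanut butter: spends $0.50, +26.0 mg calcium (running total 96.0 mg).
Take 3 servings of tempeh: spends $5.40, +192.0 mg calcium (running total 288.0 mg).
Take 0.5333 servings of banana: spends $0.24, +7.5 mg calcium (running total 295.5 mg).
Greedy by best ratio exhausts the cost allowance optimally: 295.5 mg.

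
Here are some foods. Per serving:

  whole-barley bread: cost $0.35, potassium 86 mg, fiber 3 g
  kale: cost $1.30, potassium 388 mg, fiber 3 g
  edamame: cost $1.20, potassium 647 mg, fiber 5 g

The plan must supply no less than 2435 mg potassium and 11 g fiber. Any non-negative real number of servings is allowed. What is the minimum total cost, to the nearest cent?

Minimising a linear cost over {potassium ≥ 2435, fiber ≥ 11, servings ≥ 0} — the optimum is at a vertex, using one or two foods.
whole-barley bread only: max(2435/86, 11/3) = 28.31 servings → $9.91.
kale only: max(2435/388, 11/3) = 6.276 servings → $8.16.
edamame only: max(2435/647, 11/5) = 3.764 servings → $4.52.
whole-barley bread + kale: intersection lies outside the first quadrant.
whole-barley bread + edamame with both targets exact would need a negative amount; discard.
kale + edamame with both targets exact would need a negative amount; discard.
So the least-cost plan costs $4.52.

$4.52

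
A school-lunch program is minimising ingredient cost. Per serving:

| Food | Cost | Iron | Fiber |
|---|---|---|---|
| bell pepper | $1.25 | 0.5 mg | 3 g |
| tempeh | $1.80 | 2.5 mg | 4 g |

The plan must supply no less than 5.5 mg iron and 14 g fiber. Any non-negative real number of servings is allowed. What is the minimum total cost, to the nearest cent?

$6.06

Minimising a linear cost over {iron ≥ 5.5, fiber ≥ 14, servings ≥ 0} — the optimum is at a vertex, using one or two foods.
bell pepper only: max(5.5/0.5, 14/3) = 11 servings → $13.75.
tempeh only: max(5.5/2.5, 14/4) = 3.5 servings → $6.30.
bell pepper + tempeh with both tight: 2.364 servings and 1.727 servings → $6.06.
Cheapest feasible corner: $6.06.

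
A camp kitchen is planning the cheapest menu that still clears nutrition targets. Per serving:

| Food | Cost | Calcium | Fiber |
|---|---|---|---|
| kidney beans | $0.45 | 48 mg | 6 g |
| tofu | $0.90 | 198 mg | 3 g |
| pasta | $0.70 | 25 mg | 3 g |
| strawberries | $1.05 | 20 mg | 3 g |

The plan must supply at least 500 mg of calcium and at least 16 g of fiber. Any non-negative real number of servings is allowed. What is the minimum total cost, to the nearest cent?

With two linear requirements the optimum uses one or two foods; enumerate the corners.
kidney beans only: max(500/48, 16/6) = 10.42 servings → $4.69.
tofu only: max(500/198, 16/3) = 5.333 servings → $4.80.
pasta only: max(500/25, 16/3) = 20 servings → $14.00.
strawberries only: max(500/20, 16/3) = 25 servings → $26.25.
kidney beans + tofu with both tight: 1.598 servings and 2.138 servings → $2.64.
kidney beans + pasta: intersection lies outside the first quadrant.
kidney beans + strawberries: intersection lies outside the first quadrant.
tofu + pasta with both tight: 2.119 servings and 3.214 servings → $4.16.
tofu + strawberries with both tight: 2.21 servings and 3.124 servings → $5.27.
pasta + strawberries: intersection lies outside the first quadrant.
So the least-cost plan costs $2.64.

$2.64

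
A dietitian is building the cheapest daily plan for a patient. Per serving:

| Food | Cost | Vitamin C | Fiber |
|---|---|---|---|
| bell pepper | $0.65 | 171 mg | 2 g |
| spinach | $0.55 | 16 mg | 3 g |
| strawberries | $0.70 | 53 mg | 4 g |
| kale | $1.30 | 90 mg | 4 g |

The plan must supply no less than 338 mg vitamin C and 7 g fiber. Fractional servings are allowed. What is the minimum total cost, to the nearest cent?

bell pepper only: max(338/171, 7/2) = 3.5 servings → $2.27.
spinach only: max(338/16, 7/3) = 21.12 servings → $11.62.
strawberries only: max(338/53, 7/4) = 6.377 servings → $4.46.
kale only: max(338/90, 7/4) = 3.756 servings → $4.88.
bell pepper + spinach with both tight: 1.875 servings and 1.083 servings → $1.81.
bell pepper + strawberries with both tight: 1.697 servings and 0.9014 servings → $1.73.
bell pepper + kale with both tight: 1.433 servings and 1.034 servings → $2.27.
spinach + strawberries: intersection lies outside the first quadrant.
spinach + kale: intersection lies outside the first quadrant.
strawberries + kale with both targets exact would need a negative amount; discard.
So the least-cost plan costs $1.73.

$1.73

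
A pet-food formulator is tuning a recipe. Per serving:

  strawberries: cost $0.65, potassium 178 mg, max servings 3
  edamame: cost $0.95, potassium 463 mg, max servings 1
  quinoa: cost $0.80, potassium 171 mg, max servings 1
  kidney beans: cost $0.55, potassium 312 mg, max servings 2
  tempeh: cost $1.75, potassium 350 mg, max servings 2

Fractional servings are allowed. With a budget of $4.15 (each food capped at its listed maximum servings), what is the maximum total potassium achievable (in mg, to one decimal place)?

1653.1 mg

Potassium per dollar: kidney beans 567.3, edamame 487.4, strawberries 273.8, quinoa 213.8, tempeh 200.
Take 2 servings of kidney beans: spends $1.10, +624.0 mg potassium (running total 624.0 mg).
Take 1 serving of edamame: spends $0.95, +463.0 mg potassium (running total 1087.0 mg).
Take 3 servings of strawberries: spends $1.95, +534.0 mg potassium (running total 1621.0 mg).
Take 0.1875 servings of quinoa: spends $0.15, +32.1 mg potassium (running total 1653.1 mg).
Filling greedily by potassium-per-dollar is optimal for one linear limit, giving 1653.1 mg.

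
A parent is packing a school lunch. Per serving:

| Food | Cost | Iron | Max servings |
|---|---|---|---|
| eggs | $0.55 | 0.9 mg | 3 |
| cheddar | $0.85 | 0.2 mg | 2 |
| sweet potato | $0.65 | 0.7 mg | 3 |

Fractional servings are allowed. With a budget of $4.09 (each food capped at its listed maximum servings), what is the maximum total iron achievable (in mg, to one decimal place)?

4.9 mg

Iron per dollar: eggs 1.636, sweet potato 1.077, cheddar 0.2353.
Take 3 servings of eggs: spends $1.65, +2.7 mg iron (running total 2.7 mg).
Take 3 servings of sweet potato: spends $1.95, +2.1 mg iron (running total 4.8 mg).
Take 0.5765 servings of cheddar: spends $0.49, +0.1 mg iron (running total 4.9 mg).
Greedy by best ratio exhausts the cost allowance optimally: 4.9 mg.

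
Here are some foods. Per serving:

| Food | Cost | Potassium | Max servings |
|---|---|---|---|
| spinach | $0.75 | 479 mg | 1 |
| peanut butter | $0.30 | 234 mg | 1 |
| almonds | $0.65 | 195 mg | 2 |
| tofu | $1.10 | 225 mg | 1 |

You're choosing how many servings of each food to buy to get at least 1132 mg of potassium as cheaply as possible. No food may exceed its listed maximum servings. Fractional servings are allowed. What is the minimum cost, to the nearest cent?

$2.49

Cost per mg of potassium: peanut butter $0.0013, spinach $0.0016, almonds $0.0033, tofu $0.0049.
Take 1 serving of peanut butter: +234.0 mg potassium for $0.30 (total $0.30, still need 898.0 mg).
Take 1 serving of spinach: +479.0 mg potassium for $0.75 (total $1.05, still need 419.0 mg).
Take 2 servings of almonds: +390.0 mg potassium for $1.30 (total $2.35, still need 29.0 mg).
Take 0.1289 servings of tofu: +29.0 mg potassium for $0.14 (total $2.49, still need 0.0 mg).
Greedy by cheapest-per-mg is optimal for a single linear constraint, so the minimum cost is $2.49.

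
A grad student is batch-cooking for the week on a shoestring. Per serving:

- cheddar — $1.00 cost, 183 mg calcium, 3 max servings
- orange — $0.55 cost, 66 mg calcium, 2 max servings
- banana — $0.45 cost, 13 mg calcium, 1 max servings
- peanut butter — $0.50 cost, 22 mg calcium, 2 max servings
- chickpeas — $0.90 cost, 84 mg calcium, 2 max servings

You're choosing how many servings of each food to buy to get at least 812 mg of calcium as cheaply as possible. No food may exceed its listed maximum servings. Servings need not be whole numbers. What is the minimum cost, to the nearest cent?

$5.50

Cost per mg of calcium: cheddar $0.0055, orange $0.0083, chickpeas $0.0107, peanut butter $0.0227, banana $0.0346.
Take 3 servings of cheddar: +549.0 mg calcium for $3.00 (total $3.00, still need 263.0 mg).
Take 2 servings of orange: +132.0 mg calcium for $1.10 (total $4.10, still need 131.0 mg).
Take 1.56 servings of chickpeas: +131.0 mg calcium for $1.40 (total $5.50, still need 0.0 mg).
Filling from the cheapest source first is optimal under one linear minimum: $5.50.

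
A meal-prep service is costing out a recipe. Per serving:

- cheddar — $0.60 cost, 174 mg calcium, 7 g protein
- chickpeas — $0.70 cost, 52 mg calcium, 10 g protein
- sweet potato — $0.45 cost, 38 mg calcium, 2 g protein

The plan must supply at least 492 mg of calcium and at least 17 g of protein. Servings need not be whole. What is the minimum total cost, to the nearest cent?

$1.70

For a min-cost LP with two ≥-constraints, a basic feasible solution has at most two positive variables.
cheddar only: max(492/174, 17/7) = 2.828 servings → $1.70.
chickpeas only: max(492/52, 17/10) = 9.462 servings → $6.62.
sweet potato only: max(492/38, 17/2) = 12.95 servings → $5.83.
cheddar + chickpeas: intersection lies outside the first quadrant.
cheddar + sweet potato with both targets exact would need a negative amount; discard.
chickpeas + sweet potato: intersection lies outside the first quadrant.
Cheapest feasible corner: $1.70.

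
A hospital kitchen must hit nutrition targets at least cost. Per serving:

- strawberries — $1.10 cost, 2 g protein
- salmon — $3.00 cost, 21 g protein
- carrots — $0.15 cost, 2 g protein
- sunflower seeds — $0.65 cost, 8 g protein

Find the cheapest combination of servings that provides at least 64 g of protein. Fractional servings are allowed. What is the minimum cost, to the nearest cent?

Cost per g of protein: carrots $0.0750, sunflower seeds $0.0813, salmon $0.1429, strawberries $0.5500.
With no serving limits, use only carrots: 64 g / 2 g = 32 servings × $0.15 = $4.80.

$4.80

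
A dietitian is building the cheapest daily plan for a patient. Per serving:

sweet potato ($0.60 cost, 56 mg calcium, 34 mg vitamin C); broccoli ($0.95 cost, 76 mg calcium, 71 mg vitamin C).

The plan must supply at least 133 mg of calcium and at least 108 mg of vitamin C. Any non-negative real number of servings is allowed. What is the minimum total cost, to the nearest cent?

$1.57

With two linear requirements the optimum uses one or two foods; enumerate the corners.
sweet potato only: max(133/56, 108/34) = 3.176 servings → $1.91.
broccoli only: max(133/76, 108/71) = 1.75 servings → $1.66.
sweet potato + broccoli with both tight: 0.8872 servings and 1.096 servings → $1.57.
So the least-cost plan costs $1.57.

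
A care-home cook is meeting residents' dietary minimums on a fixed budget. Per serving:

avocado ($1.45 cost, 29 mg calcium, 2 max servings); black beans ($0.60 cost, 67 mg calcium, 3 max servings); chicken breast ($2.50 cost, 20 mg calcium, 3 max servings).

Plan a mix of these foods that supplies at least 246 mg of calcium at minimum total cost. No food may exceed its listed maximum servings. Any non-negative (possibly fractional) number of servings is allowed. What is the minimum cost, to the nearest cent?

$4.05

Cost per mg of calcium: black beans $0.0090, avocado $0.0500, chicken breast $0.1250.
Take 3 servings of black beans: +201.0 mg calcium for $1.80 (total $1.80, still need 45.0 mg).
Take 1.552 servings of avocado: +45.0 mg calcium for $2.25 (total $4.05, still need 0.0 mg).
Filling from the cheapest source first is optimal under one linear minimum: $4.05.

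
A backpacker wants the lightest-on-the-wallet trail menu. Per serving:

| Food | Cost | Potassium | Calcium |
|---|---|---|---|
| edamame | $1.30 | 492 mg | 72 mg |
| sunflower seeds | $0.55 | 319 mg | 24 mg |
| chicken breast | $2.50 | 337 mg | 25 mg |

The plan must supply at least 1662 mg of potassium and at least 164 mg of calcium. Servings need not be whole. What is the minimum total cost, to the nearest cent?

A basic optimal solution has at most two foods positive. Try each food alone and each pair with both targets met exactly.
edamame only: max(1662/492, 164/72) = 3.378 servings → $4.39.
sunflower seeds only: max(1662/319, 164/24) = 6.833 servings → $3.76.
chicken breast only: max(1662/337, 164/25) = 6.56 servings → $16.40.
edamame + sunflower seeds with both tight: 1.114 servings and 3.492 servings → $3.37.
edamame + chicken breast with both tight: 1.147 servings and 3.258 servings → $9.64.
sunflower seeds + chicken breast: the both-tight solution has a negative serving — not a feasible corner.
The minimum over all feasible corners is $3.37.

$3.37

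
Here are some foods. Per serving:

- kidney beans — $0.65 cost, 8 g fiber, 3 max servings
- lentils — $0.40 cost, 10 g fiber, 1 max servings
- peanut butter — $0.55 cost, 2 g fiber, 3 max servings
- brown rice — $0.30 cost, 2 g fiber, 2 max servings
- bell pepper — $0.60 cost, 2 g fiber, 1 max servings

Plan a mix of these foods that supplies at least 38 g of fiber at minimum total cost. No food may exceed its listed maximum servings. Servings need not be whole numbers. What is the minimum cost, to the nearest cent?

Cost per g of fiber: lentils $0.0400, kidney beans $0.0813, brown rice $0.1500, peanut butter $0.2750, bell pepper $0.3000.
Take 1 serving of lentils: +10.0 g fiber for $0.40 (total $0.40, still need 28.0 g).
Take 3 servings of kidney beans: +24.0 g fiber for $1.95 (total $2.35, still need 4.0 g).
Take 2 servings of brown rice: +4.0 g fiber for $0.60 (total $2.95, still need 0.0 g).
Greedy by cheapest-per-g is optimal for a single linear constraint, so the minimum cost is $2.95.

$2.95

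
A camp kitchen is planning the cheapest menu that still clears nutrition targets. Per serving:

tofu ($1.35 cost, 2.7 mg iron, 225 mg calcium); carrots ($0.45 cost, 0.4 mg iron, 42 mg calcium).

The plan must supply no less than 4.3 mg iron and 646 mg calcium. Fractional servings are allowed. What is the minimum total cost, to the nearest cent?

For a min-cost LP with two ≥-constraints, a basic feasible solution has at most two positive variables.
tofu only: max(4.3/2.7, 646/225) = 2.871 servings → $3.88.
carrots only: max(4.3/0.4, 646/42) = 15.38 servings → $6.92.
tofu + carrots with both targets exact would need a negative amount; discard.
So the least-cost plan costs $3.88.

$3.88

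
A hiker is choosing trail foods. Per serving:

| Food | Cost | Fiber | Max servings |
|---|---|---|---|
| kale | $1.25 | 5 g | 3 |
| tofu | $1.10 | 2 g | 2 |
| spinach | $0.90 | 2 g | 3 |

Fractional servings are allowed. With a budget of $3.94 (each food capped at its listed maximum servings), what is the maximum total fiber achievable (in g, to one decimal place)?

Fiber per dollar: kale 4, spinach 2.222, tofu 1.818.
Take 3 servings of kale: spends $3.75, +15.0 g fiber (running total 15.0 g).
Take 0.2111 servings of spinach: spends $0.19, +0.4 g fiber (running total 15.4 g).
Filling greedily by fiber-per-dollar is optimal for one linear limit, giving 15.4 g.

15.4 g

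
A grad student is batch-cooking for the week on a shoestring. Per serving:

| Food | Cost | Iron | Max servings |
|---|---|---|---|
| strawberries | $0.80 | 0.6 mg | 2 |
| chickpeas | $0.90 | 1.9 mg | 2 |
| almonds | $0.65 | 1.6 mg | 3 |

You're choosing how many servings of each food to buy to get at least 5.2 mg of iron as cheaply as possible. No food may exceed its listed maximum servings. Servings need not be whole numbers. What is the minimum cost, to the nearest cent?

Cost per mg of iron: almonds $0.4062, chickpeas $0.4737, strawberries $1.3333.
Take 3 servings of almonds: +4.8 mg iron for $1.95 (total $1.95, still need 0.4 mg).
Take 0.2105 servings of chickpeas: +0.4 mg iron for $0.19 (total $2.14, still need 0.0 mg).
Greedy by cheapest-per-mg is optimal for a single linear constraint, so the minimum cost is $2.14.

$2.14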